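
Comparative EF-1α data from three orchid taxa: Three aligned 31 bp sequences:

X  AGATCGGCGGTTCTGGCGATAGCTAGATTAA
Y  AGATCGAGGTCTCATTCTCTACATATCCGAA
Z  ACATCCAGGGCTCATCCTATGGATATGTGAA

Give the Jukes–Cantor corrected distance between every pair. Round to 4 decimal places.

d(X,Y) = 0.7771, d(X,Z) = 0.6913, d(Y,Z) = 0.3672

X–Y: 15/31 sites differ → p ≈ 0.483871, d = −0.75 ln(1 − 0.645161) = 0.777068 ≈ 0.7771.
X–Z: 14/31 sites differ → p ≈ 0.451613, d = −0.75 ln(1 − 0.602151) = 0.691262 ≈ 0.6913.
Y–Z: 9/31 sites differ → p ≈ 0.290323, d = −0.75 ln(1 − 0.387097) = 0.367161 ≈ 0.3672.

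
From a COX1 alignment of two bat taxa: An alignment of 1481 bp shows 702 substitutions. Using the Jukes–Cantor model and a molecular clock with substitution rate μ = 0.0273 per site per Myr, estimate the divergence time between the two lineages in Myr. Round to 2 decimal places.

p = 702/1481 ≈ 0.474004.
d = −(3/4) ln(1 − 4p/3) = −0.75 ln(1 − 0.632005) = −0.75 ln(0.367995)
  = −0.75 × (-0.999686) = 0.749765 substitutions/site.
Under a molecular clock d = 2μt, so t = d/(2μ) = 0.749765 / (2 × 0.0273) = 13.73 Myr.

13.73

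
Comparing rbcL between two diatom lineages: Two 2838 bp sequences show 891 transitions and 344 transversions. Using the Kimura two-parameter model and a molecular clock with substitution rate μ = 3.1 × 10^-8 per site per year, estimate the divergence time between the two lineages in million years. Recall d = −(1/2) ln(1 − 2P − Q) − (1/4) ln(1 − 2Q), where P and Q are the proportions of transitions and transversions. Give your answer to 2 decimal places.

P = 891/2838 ≈ 0.313953 and Q = 344/2838 ≈ 0.121212.
Under the Kimura two-parameter model, d = −½ ln(1 − 2P − Q) − ¼ ln(1 − 2Q).
1 − 2P − Q = 0.250882, giving −½ ln(0.250882) = 0.691386.
1 − 2Q = 0.757576, giving −¼ ln(0.757576) = 0.069408.
d = 0.691386 + 0.069408 = 0.760794.
Under a molecular clock d = 2μt, so t = d/(2μ) = 0.760794 / (2 × 3.1 × 10^-8) = 12.27 million years.

12.27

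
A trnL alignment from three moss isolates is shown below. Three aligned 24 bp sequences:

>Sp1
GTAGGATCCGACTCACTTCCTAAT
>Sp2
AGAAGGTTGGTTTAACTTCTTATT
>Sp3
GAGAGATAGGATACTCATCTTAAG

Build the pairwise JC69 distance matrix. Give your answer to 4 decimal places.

Sp1–Sp2: 11/24 sites differ → p ≈ 0.458333, d = −0.75 ln(1 − 0.611111) = 0.708346 ≈ 0.7083.
Sp1–Sp3: 11/24 sites differ → p ≈ 0.458333, d = −0.75 ln(1 − 0.611111) = 0.708346 ≈ 0.7083.
Sp2–Sp3: 12/24 sites differ → p = 0.5, d = −0.75 ln(1 − 0.666667) = 0.823960 ≈ 0.8240.

d(Sp1,Sp2) = 0.7083, d(Sp1,Sp3) = 0.7083, d(Sp2,Sp3) = 0.8240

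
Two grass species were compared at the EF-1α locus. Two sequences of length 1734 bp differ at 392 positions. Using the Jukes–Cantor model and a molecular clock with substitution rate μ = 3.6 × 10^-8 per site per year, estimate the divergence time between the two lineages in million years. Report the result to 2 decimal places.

3.74

p = 392/1734 ≈ 0.226067.
d = −(3/4) ln(1 − 4p/3) = −0.75 ln(1 − 0.301423) = −0.75 ln(0.698577)
  = −0.75 × (-0.358710) = 0.269033 substitutions/site.
Under a molecular clock d = 2μt, so t = d/(2μ) = 0.269033 / (2 × 3.6 × 10^-8) = 3.74 million years.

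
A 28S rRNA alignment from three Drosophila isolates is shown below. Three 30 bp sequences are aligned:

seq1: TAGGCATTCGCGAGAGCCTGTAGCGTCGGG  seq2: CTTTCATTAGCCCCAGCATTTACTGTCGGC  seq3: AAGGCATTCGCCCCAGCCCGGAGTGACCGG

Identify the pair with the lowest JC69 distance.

seq1 and seq3

seq1–seq2: 13/30 differ, p = 0.433, d = 0.647.
seq1–seq3: 9/30 differ, p = 0.300, d = 0.383.
seq2–seq3: 13/30 differ, p = 0.433, d = 0.647.
The smallest distance is between seq1 and seq3.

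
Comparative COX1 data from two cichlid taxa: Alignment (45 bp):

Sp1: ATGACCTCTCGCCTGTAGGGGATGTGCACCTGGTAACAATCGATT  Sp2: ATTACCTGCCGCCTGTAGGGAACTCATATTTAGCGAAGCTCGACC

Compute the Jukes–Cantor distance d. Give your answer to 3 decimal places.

The sequences differ at 19 of 45 sites, so p = 19/45 ≈ 0.422222.
d = −(3/4) ln(1 − 4p/3) = −0.75 ln(1 − 0.562963) = −0.75 ln(0.437037)
  = −0.75 × (-0.827737) = 0.620803 substitutions/site.

0.621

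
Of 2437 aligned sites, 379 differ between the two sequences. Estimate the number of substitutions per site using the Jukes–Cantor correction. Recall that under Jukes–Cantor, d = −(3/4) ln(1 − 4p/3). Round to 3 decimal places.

p = 379/2437 ≈ 0.155519.
d = −(3/4) ln(1 − 4p/3) = −0.75 ln(1 − 0.207359) = −0.75 ln(0.792641)
  = −0.75 × (-0.232385) = 0.174289 substitutions/site.

0.174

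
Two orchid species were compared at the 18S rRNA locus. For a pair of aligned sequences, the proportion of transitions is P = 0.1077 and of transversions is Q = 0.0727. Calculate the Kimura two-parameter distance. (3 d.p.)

0.209

Under the Kimura two-parameter model, d = −½ ln(1 − 2P − Q) − ¼ ln(1 − 2Q).
1 − 2P − Q = 0.7119, giving −½ ln(0.7119) = 0.169909.
1 − 2Q = 0.8546, giving −¼ ln(0.8546) = 0.039280.
d = 0.169909 + 0.039280 = 0.209189.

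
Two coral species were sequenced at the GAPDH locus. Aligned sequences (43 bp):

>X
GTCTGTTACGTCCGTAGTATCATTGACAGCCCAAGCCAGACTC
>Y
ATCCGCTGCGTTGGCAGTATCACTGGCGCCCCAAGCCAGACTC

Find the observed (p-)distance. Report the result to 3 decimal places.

The sequences differ at 11 of 43 positions.
p = 11/43 = 0.255813… ≈ 0.256 (to 3 d.p.).

0.256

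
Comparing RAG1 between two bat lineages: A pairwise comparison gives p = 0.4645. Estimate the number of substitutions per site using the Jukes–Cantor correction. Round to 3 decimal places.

d = −(3/4) ln(1 − 4p/3) = −0.75 ln(1 − 0.619333) = −0.75 ln(0.380667)
  = −0.75 × (-0.965830) = 0.724373 substitutions/site.

0.724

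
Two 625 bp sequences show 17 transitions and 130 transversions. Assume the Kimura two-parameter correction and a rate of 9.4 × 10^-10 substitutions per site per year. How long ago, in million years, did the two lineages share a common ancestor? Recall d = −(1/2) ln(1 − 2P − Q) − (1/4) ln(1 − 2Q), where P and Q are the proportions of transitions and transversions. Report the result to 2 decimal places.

P = 17/625 = 0.0272 and Q = 130/625 = 0.208.
Under the Kimura two-parameter model, d = −½ ln(1 − 2P − Q) − ¼ ln(1 − 2Q).
1 − 2P − Q = 0.7376, giving −½ ln(0.7376) = 0.152177.
1 − 2Q = 0.584, giving −¼ ln(0.584) = 0.134464.
d = 0.152177 + 0.134464 = 0.286641.
Under a molecular clock d = 2μt, so t = d/(2μ) = 0.286641 / (2 × 9.4 × 10^-10) = 152.47 million years.

152.47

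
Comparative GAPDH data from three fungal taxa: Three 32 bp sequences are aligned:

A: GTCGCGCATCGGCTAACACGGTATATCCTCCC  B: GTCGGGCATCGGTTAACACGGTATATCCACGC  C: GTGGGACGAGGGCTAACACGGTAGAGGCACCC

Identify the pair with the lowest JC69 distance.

A and B

A–B: 4/32 differ, p = 0.125, d = 0.137.
A–C: 10/32 differ, p = 0.313, d = 0.404.
B–C: 10/32 differ, p = 0.313, d = 0.404.
The smallest distance is between A and B.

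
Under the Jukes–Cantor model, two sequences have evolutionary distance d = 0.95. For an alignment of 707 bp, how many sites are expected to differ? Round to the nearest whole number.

Invert JC69: p = (3/4)(1 − e^(−4d/3)) = 0.75 × (1 − e^(-1.266667)) = 0.75 × (1 − 0.281769) = 0.538673.
Expected differing sites = pL ≈ 0.538673 × 707 = 380.841811 ≈ 381.

381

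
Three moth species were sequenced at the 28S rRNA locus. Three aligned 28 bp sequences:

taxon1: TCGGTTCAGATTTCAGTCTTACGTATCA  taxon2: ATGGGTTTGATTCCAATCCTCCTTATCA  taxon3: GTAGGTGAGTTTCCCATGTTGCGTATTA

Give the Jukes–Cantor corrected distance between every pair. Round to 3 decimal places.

d(taxon1,taxon2) = 0.485, d(taxon1,taxon3) = 0.635, d(taxon2,taxon3) = 0.556

taxon1–taxon2: 10/28 sites differ → p ≈ 0.357143, d = −0.75 ln(1 − 0.476191) = 0.484971 ≈ 0.485.
taxon1–taxon3: 12/28 sites differ → p ≈ 0.428571, d = −0.75 ln(1 − 0.571428) = 0.635472 ≈ 0.635.
taxon2–taxon3: 11/28 sites differ → p ≈ 0.392857, d = −0.75 ln(1 − 0.523809) = 0.556452 ≈ 0.556.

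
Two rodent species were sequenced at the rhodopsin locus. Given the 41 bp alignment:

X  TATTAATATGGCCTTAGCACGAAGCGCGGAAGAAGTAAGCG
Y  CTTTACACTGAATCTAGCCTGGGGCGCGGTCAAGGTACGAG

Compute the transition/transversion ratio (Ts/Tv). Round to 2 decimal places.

Transitions are A↔G and C↔T; transversions are all other mismatches.
Transitions: 9. Transversions: 10.
R = 9/10 = 0.90.

0.90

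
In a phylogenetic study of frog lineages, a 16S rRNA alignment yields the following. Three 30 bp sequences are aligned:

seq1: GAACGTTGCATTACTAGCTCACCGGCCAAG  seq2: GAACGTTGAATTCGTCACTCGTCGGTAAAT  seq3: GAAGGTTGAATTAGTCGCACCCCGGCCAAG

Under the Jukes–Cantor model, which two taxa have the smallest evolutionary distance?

seq1 and seq3

seq1–seq2: 10/30 differ, p = 0.333, d = 0.441.
seq1–seq3: 6/30 differ, p = 0.200, d = 0.233.
seq2–seq3: 9/30 differ, p = 0.300, d = 0.383.
The smallest distance is between seq1 and seq3.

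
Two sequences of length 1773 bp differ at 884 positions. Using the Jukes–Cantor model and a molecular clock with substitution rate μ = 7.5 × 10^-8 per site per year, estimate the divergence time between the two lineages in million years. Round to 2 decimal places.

p = 884/1773 ≈ 0.49859.
d = −(3/4) ln(1 − 4p/3) = −0.75 ln(1 − 0.664787) = −0.75 ln(0.335213)
  = −0.75 × (-1.092989) = 0.819742 substitutions/site.
Under a molecular clock d = 2μt, so t = d/(2μ) = 0.819742 / (2 × 7.5 × 10^-8) = 5.46 million years.

5.46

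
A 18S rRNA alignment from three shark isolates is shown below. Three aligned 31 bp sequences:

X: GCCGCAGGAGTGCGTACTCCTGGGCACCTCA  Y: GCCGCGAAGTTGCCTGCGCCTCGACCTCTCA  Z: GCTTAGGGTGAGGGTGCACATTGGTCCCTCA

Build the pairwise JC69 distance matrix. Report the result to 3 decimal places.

X–Y: 12/31 sites differ → p ≈ 0.387097, d = −0.75 ln(1 − 0.516129) = 0.544453 ≈ 0.544.
X–Z: 13/31 sites differ → p ≈ 0.419355, d = −0.75 ln(1 − 0.55914) = 0.614271 ≈ 0.614.
Y–Z: 16/31 sites differ → p ≈ 0.516129, d = −0.75 ln(1 − 0.688172) = 0.873978 ≈ 0.874.

d(X,Y) = 0.544, d(X,Z) = 0.614, d(Y,Z) = 0.874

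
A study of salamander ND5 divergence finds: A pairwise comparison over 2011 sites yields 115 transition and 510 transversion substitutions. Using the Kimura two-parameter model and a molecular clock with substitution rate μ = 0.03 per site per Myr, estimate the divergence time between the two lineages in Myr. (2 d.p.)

6.77

P = 115/2011 ≈ 0.057185 and Q = 510/2011 ≈ 0.253605.
Under the Kimura two-parameter model, d = −½ ln(1 − 2P − Q) − ¼ ln(1 − 2Q).
1 − 2P − Q = 0.632025, giving −½ ln(0.632025) = 0.229413.
1 − 2Q = 0.49279, giving −¼ ln(0.49279) = 0.176918.
d = 0.229413 + 0.176918 = 0.406331.
Under a molecular clock d = 2μt, so t = d/(2μ) = 0.406331 / (2 × 0.03) = 6.77 Myr.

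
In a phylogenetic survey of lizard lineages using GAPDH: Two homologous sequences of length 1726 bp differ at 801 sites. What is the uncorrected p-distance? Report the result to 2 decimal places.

p = 801/1726 = 0.464078… ≈ 0.46 (to 2 d.p.).

0.46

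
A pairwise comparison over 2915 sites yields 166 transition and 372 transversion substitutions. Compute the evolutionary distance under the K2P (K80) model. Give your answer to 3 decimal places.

0.212

P = 166/2915 ≈ 0.056947 and Q = 372/2915 ≈ 0.127616.
Under the Kimura two-parameter model, d = −½ ln(1 − 2P − Q) − ¼ ln(1 − 2Q).
1 − 2P − Q = 0.75849, giving −½ ln(0.75849) = 0.138213.
1 − 2Q = 0.744768, giving −¼ ln(0.744768) = 0.073671.
d = 0.138213 + 0.073671 = 0.211884.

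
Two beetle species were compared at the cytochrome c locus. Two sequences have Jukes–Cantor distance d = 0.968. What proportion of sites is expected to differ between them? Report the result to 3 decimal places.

0.544

p = (3/4)(1 − e^(−4d/3)) = 0.75 × (1 − e^(-1.290667)) = 0.75 × (1 − 0.275087) = 0.543685.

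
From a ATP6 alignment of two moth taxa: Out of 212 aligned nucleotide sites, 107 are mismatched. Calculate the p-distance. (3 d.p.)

p = 107/212 = 0.504716… ≈ 0.505 (to 3 d.p.).

0.505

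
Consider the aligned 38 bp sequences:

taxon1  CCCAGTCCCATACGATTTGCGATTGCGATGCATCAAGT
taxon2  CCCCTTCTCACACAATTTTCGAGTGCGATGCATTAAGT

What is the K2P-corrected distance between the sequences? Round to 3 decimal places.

0.249

Of 38 sites, 4 differences are transitions and 4 are transversions, so P = 4/38 ≈ 0.105263 and Q = 4/38 ≈ 0.105263.
Under the Kimura two-parameter model, d = −½ ln(1 − 2P − Q) − ¼ ln(1 − 2Q).
1 − 2P − Q = 0.684211, giving −½ ln(0.684211) = 0.189744.
1 − 2Q = 0.789474, giving −¼ ln(0.789474) = 0.059097.
d = 0.189744 + 0.059097 = 0.248841.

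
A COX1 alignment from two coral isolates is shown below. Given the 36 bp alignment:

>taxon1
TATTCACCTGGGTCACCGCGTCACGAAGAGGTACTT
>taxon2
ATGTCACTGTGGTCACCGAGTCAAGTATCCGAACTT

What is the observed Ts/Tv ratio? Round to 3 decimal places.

Transitions are A↔G and C↔T; transversions are all other mismatches.
Transitions: 1. Transversions: 12.
R = 1/12 = 0.083333… ≈ 0.083 (to 3 d.p.).

0.083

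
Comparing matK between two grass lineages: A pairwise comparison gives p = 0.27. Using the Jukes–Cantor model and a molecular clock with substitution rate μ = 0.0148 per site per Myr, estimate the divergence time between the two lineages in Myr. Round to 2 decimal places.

11.31

d = −(3/4) ln(1 − 4p/3) = −0.75 ln(1 − 0.36) = −0.75 ln(0.64)
  = −0.75 × (-0.446287) = 0.334715 substitutions/site.
Under a molecular clock d = 2μt, so t = d/(2μ) = 0.334715 / (2 × 0.0148) = 11.31 Myr.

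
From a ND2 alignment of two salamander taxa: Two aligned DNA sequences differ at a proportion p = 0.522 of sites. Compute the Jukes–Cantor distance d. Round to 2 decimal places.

0.89

d = −(3/4) ln(1 − 4p/3) = −0.75 ln(1 − 0.696) = −0.75 ln(0.304)
  = −0.75 × (-1.190728) = 0.893046 substitutions/site.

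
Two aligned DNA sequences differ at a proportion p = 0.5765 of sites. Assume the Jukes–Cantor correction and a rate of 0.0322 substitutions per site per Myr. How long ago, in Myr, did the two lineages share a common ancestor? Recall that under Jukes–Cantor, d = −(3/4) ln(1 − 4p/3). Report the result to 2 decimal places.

d = −(3/4) ln(1 − 4p/3) = −0.75 ln(1 − 0.768667) = −0.75 ln(0.231333)
  = −0.75 × (-1.463897) = 1.097923 substitutions/site.
Under a molecular clock d = 2μt, so t = d/(2μ) = 1.097923 / (2 × 0.0322) = 17.05 Myr.

17.05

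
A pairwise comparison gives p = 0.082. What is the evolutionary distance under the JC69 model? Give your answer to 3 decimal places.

d = −(3/4) ln(1 − 4p/3) = −0.75 ln(1 − 0.109333) = −0.75 ln(0.890667)
  = −0.75 × (-0.115785) = 0.086839 substitutions/site.

0.087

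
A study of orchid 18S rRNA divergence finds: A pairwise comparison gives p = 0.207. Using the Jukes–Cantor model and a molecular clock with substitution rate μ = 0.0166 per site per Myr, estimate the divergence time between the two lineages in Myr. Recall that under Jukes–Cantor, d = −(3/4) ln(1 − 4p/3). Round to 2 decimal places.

7.30

d = −(3/4) ln(1 − 4p/3) = −0.75 ln(1 − 0.276) = −0.75 ln(0.724)
  = −0.75 × (-0.322964) = 0.242223 substitutions/site.
Under a molecular clock d = 2μt, so t = d/(2μ) = 0.242223 / (2 × 0.0166) = 7.30 Myr.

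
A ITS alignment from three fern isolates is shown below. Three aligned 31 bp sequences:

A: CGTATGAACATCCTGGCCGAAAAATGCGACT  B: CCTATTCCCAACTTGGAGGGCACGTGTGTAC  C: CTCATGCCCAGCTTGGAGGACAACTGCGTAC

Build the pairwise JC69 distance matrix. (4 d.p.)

A–B: 16/31 sites differ → p ≈ 0.516129, d = −0.75 ln(1 − 0.688172) = 0.873978 ≈ 0.8740.
A–C: 13/31 sites differ → p ≈ 0.419355, d = −0.75 ln(1 − 0.55914) = 0.614271 ≈ 0.6143.
B–C: 8/31 sites differ → p ≈ 0.258065, d = −0.75 ln(1 − 0.344087) = 0.316295 ≈ 0.3163.

d(A,B) = 0.8740, d(A,C) = 0.6143, d(B,C) = 0.3163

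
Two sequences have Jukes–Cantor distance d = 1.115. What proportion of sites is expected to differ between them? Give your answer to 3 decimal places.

0.580

p = (3/4)(1 − e^(−4d/3)) = 0.75 × (1 − e^(-1.486667)) = 0.75 × (1 − 0.226125) = 0.580406.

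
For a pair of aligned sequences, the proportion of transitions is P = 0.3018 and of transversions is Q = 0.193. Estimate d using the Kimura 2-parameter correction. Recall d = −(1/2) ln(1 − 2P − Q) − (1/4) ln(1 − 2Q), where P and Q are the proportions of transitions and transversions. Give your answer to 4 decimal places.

Under the Kimura two-parameter model, d = −½ ln(1 − 2P − Q) − ¼ ln(1 − 2Q).
1 − 2P − Q = 0.2034, giving −½ ln(0.2034) = 0.796290.
1 − 2Q = 0.614, giving −¼ ln(0.614) = 0.121940.
d = 0.796290 + 0.121940 = 0.918230.

0.9182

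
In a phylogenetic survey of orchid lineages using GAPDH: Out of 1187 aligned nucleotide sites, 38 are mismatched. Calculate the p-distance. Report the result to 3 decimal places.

p = 38/1187 = 0.032013… ≈ 0.032 (to 3 d.p.).

0.032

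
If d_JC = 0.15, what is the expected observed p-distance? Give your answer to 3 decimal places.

p = (3/4)(1 − e^(−4d/3)) = 0.75 × (1 − e^(-0.2)) = 0.75 × (1 − 0.818731) = 0.135952.

0.136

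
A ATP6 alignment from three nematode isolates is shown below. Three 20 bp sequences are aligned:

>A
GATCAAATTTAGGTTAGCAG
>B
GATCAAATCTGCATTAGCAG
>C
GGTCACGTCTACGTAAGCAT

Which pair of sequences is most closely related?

A–B: 4/20 differ, p = 0.200, d = 0.233.
A–C: 7/20 differ, p = 0.350, d = 0.471.
B–C: 7/20 differ, p = 0.350, d = 0.471.
The smallest distance is between A and B.

A and B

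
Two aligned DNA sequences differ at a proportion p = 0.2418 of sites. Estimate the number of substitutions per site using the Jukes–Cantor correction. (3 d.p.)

0.292

d = −(3/4) ln(1 − 4p/3) = −0.75 ln(1 − 0.3224) = −0.75 ln(0.6776)
  = −0.75 × (-0.389198) = 0.291899 substitutions/site.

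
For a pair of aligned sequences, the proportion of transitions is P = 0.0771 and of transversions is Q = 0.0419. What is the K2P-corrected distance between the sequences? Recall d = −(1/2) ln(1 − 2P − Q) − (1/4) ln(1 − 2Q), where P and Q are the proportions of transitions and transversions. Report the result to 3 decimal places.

Under the Kimura two-parameter model, d = −½ ln(1 − 2P − Q) − ¼ ln(1 − 2Q).
1 − 2P − Q = 0.8039, giving −½ ln(0.8039) = 0.109140.
1 − 2Q = 0.9162, giving −¼ ln(0.9162) = 0.021880.
d = 0.109140 + 0.021880 = 0.131020.

0.131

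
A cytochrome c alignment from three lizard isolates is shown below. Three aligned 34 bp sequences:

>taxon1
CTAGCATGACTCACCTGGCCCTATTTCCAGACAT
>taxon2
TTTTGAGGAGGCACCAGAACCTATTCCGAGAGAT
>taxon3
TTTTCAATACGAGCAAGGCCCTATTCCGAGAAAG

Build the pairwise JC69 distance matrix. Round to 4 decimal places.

d(taxon1,taxon2) = 0.5347, d(taxon1,taxon3) = 0.5972, d(taxon2,taxon3) = 0.4234

taxon1–taxon2: 13/34 sites differ → p ≈ 0.382353, d = −0.75 ln(1 − 0.509804) = 0.534712 ≈ 0.5347.
taxon1–taxon3: 14/34 sites differ → p ≈ 0.411765, d = −0.75 ln(1 − 0.54902) = 0.597249 ≈ 0.5972.
taxon2–taxon3: 11/34 sites differ → p ≈ 0.323529, d = −0.75 ln(1 − 0.431372) = 0.423397 ≈ 0.4234.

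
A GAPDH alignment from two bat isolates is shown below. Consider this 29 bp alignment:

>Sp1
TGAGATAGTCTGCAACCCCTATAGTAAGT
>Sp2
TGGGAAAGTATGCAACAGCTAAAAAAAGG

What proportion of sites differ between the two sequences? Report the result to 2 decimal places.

The sequences differ at 9 of 29 positions (sites 3, 6, 10, 17, 18, 22, 24, 25, 29).
p = 9/29 = 0.310344… ≈ 0.31 (to 2 d.p.).

0.31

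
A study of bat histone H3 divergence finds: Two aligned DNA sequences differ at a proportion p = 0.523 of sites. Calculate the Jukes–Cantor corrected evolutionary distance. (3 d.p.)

d = −(3/4) ln(1 − 4p/3) = −0.75 ln(1 − 0.697333) = −0.75 ln(0.302667)
  = −0.75 × (-1.195122) = 0.896342 substitutions/site.

0.896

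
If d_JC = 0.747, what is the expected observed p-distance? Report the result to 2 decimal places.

0.47

p = (3/4)(1 − e^(−4d/3)) = 0.75 × (1 − e^(-0.996)) = 0.75 × (1 − 0.369354) = 0.472985.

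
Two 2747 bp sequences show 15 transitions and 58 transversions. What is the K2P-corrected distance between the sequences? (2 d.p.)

0.03

P = 15/2747 ≈ 0.005461 and Q = 58/2747 ≈ 0.021114.
Under the Kimura two-parameter model, d = −½ ln(1 − 2P − Q) − ¼ ln(1 − 2Q).
1 − 2P − Q = 0.967964, giving −½ ln(0.967964) = 0.016280.
1 − 2Q = 0.957772, giving −¼ ln(0.957772) = 0.010786.
d = 0.016280 + 0.010786 = 0.027066.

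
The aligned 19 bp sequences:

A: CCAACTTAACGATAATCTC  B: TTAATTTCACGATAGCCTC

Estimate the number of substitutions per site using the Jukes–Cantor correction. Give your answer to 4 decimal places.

The sequences differ at 6 of 19 sites (1, 2, 5, 8, 15, 16), so p = 6/19 ≈ 0.315789.
d = −(3/4) ln(1 − 4p/3) = −0.75 ln(1 − 0.421052) = −0.75 ln(0.578948)
  = −0.75 × (-0.546543) = 0.409907 substitutions/site.

0.4099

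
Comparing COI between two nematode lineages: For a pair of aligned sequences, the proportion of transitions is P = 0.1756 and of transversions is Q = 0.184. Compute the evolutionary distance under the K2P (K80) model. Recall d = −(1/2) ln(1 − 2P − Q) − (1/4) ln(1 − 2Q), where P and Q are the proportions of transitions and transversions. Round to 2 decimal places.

Under the Kimura two-parameter model, d = −½ ln(1 − 2P − Q) − ¼ ln(1 − 2Q).
1 − 2P − Q = 0.4648, giving −½ ln(0.4648) = 0.383074.
1 − 2Q = 0.632, giving −¼ ln(0.632) = 0.114716.
d = 0.383074 + 0.114716 = 0.497790.

0.50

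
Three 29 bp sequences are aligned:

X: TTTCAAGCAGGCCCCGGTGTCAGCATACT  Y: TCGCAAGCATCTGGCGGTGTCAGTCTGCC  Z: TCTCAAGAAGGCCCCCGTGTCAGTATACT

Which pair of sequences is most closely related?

X and Z

X–Y: 11/29 differ, p = 0.379, d = 0.529.
X–Z: 4/29 differ, p = 0.138, d = 0.152.
Y–Z: 11/29 differ, p = 0.379, d = 0.529.
The smallest distance is between X and Z.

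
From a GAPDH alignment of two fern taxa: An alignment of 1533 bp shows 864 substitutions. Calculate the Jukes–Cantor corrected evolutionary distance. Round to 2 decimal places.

1.04

p = 864/1533 ≈ 0.563601.
d = −(3/4) ln(1 − 4p/3) = −0.75 ln(1 − 0.751468) = −0.75 ln(0.248532)
  = −0.75 × (-1.392184) = 1.044138 substitutions/site.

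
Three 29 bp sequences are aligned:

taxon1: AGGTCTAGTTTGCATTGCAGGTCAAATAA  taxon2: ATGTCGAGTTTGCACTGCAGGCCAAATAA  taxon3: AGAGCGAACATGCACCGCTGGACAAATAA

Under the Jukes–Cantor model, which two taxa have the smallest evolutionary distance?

taxon1 and taxon2

taxon1–taxon2: 4/29 differ, p = 0.138, d = 0.152.
taxon1–taxon3: 10/29 differ, p = 0.345, d = 0.462.
taxon2–taxon3: 9/29 differ, p = 0.310, d = 0.401.
The smallest distance is between taxon1 and taxon2.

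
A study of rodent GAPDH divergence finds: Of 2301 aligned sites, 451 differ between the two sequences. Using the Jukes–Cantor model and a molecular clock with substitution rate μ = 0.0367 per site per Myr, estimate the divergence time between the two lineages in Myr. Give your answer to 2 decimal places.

p = 451/2301 ≈ 0.196002.
d = −(3/4) ln(1 − 4p/3) = −0.75 ln(1 − 0.261336) = −0.75 ln(0.738664)
  = −0.75 × (-0.302912) = 0.227184 substitutions/site.
Under a molecular clock d = 2μt, so t = d/(2μ) = 0.227184 / (2 × 0.0367) = 3.10 Myr.

3.10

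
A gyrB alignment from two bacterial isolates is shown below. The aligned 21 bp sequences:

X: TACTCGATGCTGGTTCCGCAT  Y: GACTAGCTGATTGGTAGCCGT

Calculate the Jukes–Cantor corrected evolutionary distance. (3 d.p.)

The sequences differ at 10 of 21 sites (1, 5, 7, 10, 12, 14, 16, 17, 18, 20), so p = 10/21 ≈ 0.47619.
d = −(3/4) ln(1 − 4p/3) = −0.75 ln(1 − 0.63492) = −0.75 ln(0.36508)
  = −0.75 × (-1.007639) = 0.755729 substitutions/site.

0.756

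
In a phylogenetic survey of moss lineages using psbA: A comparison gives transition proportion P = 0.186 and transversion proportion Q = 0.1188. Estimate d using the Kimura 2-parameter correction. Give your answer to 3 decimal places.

0.405

Under the Kimura two-parameter model, d = −½ ln(1 − 2P − Q) − ¼ ln(1 − 2Q).
1 − 2P − Q = 0.5092, giving −½ ln(0.5092) = 0.337457.
1 − 2Q = 0.7624, giving −¼ ln(0.7624) = 0.067821.
d = 0.337457 + 0.067821 = 0.405278.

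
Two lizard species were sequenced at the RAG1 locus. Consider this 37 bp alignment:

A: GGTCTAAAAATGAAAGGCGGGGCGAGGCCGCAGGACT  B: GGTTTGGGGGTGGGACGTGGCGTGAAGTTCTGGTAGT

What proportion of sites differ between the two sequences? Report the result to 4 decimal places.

0.5405

The sequences differ at 20 of 37 positions.
p = 20/37 = 0.540540… ≈ 0.5405 (to 4 d.p.).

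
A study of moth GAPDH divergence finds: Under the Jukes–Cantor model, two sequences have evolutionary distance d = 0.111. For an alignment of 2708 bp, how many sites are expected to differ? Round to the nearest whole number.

Invert JC69: p = (3/4)(1 − e^(−4d/3)) = 0.75 × (1 − e^(-0.148)) = 0.75 × (1 − 0.862431) = 0.103177.
Expected differing sites = pL ≈ 0.103177 × 2708 = 279.403316 ≈ 279.

279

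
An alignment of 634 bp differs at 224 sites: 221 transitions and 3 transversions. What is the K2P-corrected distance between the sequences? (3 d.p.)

0.608

P = 221/634 ≈ 0.34858 and Q = 3/634 ≈ 0.004732.
Under the Kimura two-parameter model, d = −½ ln(1 − 2P − Q) − ¼ ln(1 − 2Q).
1 − 2P − Q = 0.298108, giving −½ ln(0.298108) = 0.605150.
1 − 2Q = 0.990536, giving −¼ ln(0.990536) = 0.002377.
d = 0.605150 + 0.002377 = 0.607527.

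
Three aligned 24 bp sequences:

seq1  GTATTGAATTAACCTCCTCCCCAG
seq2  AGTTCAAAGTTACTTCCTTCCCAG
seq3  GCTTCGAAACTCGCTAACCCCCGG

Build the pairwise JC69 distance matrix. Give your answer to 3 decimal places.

d(seq1,seq2) = 0.520, d(seq1,seq3) = 0.824, d(seq2,seq3) = 0.961

seq1–seq2: 9/24 sites differ → p = 0.375, d = −0.75 ln(1 − 0.5) = 0.519860 ≈ 0.520.
seq1–seq3: 12/24 sites differ → p = 0.5, d = −0.75 ln(1 − 0.666667) = 0.823960 ≈ 0.824.
seq2–seq3: 13/24 sites differ → p ≈ 0.541667, d = −0.75 ln(1 − 0.722223) = 0.960702 ≈ 0.961.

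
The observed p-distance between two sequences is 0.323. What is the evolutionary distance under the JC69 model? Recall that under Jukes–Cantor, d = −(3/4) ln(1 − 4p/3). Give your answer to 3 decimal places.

d = −(3/4) ln(1 − 4p/3) = −0.75 ln(1 − 0.430667) = −0.75 ln(0.569333)
  = −0.75 × (-0.563290) = 0.422468 substitutions/site.

0.422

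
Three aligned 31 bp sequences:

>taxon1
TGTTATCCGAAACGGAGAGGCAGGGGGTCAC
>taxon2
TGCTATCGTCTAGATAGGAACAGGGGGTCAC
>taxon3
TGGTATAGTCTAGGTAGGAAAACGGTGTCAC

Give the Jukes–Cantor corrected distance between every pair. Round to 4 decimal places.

d(taxon1,taxon2) = 0.4806, d(taxon1,taxon3) = 0.6913, d(taxon2,taxon3) = 0.2239

taxon1–taxon2: 11/31 sites differ → p ≈ 0.354839, d = −0.75 ln(1 − 0.473119) = 0.480585 ≈ 0.4806.
taxon1–taxon3: 14/31 sites differ → p ≈ 0.451613, d = −0.75 ln(1 − 0.602151) = 0.691262 ≈ 0.6913.
taxon2–taxon3: 6/31 sites differ → p ≈ 0.193548, d = −0.75 ln(1 − 0.258064) = 0.223869 ≈ 0.2239.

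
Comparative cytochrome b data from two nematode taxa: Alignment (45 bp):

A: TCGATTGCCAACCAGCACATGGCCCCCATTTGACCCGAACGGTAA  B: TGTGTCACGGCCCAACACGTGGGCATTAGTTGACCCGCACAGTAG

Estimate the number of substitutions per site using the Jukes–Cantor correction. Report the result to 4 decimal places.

The sequences differ at 18 of 45 sites, so p = 18/45 = 0.4.
d = −(3/4) ln(1 − 4p/3) = −0.75 ln(1 − 0.533333) = −0.75 ln(0.466667)
  = −0.75 × (-0.762139) = 0.571604 substitutions/site.

0.5716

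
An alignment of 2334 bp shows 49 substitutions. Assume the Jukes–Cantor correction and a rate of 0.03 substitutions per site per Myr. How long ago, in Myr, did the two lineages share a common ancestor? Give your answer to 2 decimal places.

p = 49/2334 ≈ 0.020994.
d = −(3/4) ln(1 − 4p/3) = −0.75 ln(1 − 0.027992) = −0.75 ln(0.972008)
  = −0.75 × (-0.028391) = 0.021293 substitutions/site.
Under a molecular clock d = 2μt, so t = d/(2μ) = 0.021293 / (2 × 0.03) = 0.35 Myr.

0.35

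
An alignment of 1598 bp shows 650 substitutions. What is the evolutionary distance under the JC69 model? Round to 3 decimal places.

0.586

p = 650/1598 ≈ 0.406758.
d = −(3/4) ln(1 − 4p/3) = −0.75 ln(1 − 0.542344) = −0.75 ln(0.457656)
  = −0.75 × (-0.781637) = 0.586228 substitutions/site.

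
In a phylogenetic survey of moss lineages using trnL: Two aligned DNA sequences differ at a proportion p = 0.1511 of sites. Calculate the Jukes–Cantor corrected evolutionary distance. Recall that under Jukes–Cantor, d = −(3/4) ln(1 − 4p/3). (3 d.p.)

d = −(3/4) ln(1 − 4p/3) = −0.75 ln(1 − 0.201467) = −0.75 ln(0.798533)
  = −0.75 × (-0.224979) = 0.168734 substitutions/site.

0.169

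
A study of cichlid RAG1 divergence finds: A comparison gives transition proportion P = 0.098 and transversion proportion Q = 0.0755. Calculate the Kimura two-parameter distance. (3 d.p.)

Under the Kimura two-parameter model, d = −½ ln(1 − 2P − Q) − ¼ ln(1 − 2Q).
1 − 2P − Q = 0.7285, giving −½ ln(0.7285) = 0.158384.
1 − 2Q = 0.849, giving −¼ ln(0.849) = 0.040924.
d = 0.158384 + 0.040924 = 0.199308.

0.199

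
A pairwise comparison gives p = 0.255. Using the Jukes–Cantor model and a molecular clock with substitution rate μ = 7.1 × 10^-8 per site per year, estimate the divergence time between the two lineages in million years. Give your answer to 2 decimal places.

2.19

d = −(3/4) ln(1 − 4p/3) = −0.75 ln(1 − 0.34) = −0.75 ln(0.66)
  = −0.75 × (-0.415515) = 0.311636 substitutions/site.
Under a molecular clock d = 2μt, so t = d/(2μ) = 0.311636 / (2 × 7.1 × 10^-8) = 2.19 million years.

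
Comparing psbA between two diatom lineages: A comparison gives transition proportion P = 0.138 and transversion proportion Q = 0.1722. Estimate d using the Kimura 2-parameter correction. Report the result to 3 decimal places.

0.403

Under the Kimura two-parameter model, d = −½ ln(1 − 2P − Q) − ¼ ln(1 − 2Q).
1 − 2P − Q = 0.5518, giving −½ ln(0.5518) = 0.297285.
1 − 2Q = 0.6556, giving −¼ ln(0.6556) = 0.105551.
d = 0.297285 + 0.105551 = 0.402836.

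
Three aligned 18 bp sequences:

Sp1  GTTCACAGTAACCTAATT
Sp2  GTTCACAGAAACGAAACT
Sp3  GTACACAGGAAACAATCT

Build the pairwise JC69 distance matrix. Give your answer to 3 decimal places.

Sp1–Sp2: 4/18 sites differ → p ≈ 0.222222, d = −0.75 ln(1 − 0.296296) = 0.263548 ≈ 0.264.
Sp1–Sp3: 6/18 sites differ → p ≈ 0.333333, d = −0.75 ln(1 − 0.444444) = 0.440839 ≈ 0.441.
Sp2–Sp3: 5/18 sites differ → p ≈ 0.277778, d = −0.75 ln(1 − 0.370371) = 0.346968 ≈ 0.347.

d(Sp1,Sp2) = 0.264, d(Sp1,Sp3) = 0.441, d(Sp2,Sp3) = 0.347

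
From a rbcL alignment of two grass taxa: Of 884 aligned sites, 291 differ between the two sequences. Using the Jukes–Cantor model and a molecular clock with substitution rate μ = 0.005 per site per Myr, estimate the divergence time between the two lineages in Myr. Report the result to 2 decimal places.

43.34

p = 291/884 ≈ 0.329186.
d = −(3/4) ln(1 − 4p/3) = −0.75 ln(1 − 0.438915) = −0.75 ln(0.561085)
  = −0.75 × (-0.577883) = 0.433412 substitutions/site.
Under a molecular clock d = 2μt, so t = d/(2μ) = 0.433412 / (2 × 0.005) = 43.34 Myr.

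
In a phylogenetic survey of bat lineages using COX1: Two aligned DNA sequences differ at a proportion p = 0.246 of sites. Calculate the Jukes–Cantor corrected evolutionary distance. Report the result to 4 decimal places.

d = −(3/4) ln(1 − 4p/3) = −0.75 ln(1 − 0.328) = −0.75 ln(0.672)
  = −0.75 × (-0.397497) = 0.298123 substitutions/site.

0.2981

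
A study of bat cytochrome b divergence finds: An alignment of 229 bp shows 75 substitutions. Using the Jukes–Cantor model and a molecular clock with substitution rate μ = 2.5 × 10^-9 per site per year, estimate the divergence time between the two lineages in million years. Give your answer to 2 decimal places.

86.09

p = 75/229 ≈ 0.327511.
d = −(3/4) ln(1 − 4p/3) = −0.75 ln(1 − 0.436681) = −0.75 ln(0.563319)
  = −0.75 × (-0.573909) = 0.430432 substitutions/site.
Under a molecular clock d = 2μt, so t = d/(2μ) = 0.430432 / (2 × 2.5 × 10^-9) = 86.09 million years.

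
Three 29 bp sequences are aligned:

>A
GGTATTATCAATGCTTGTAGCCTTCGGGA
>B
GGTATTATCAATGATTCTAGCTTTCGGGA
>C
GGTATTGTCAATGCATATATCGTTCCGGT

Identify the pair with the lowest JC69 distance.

A–B: 3/29 differ, p = 0.103, d = 0.111.
A–C: 7/29 differ, p = 0.241, d = 0.291.
B–C: 8/29 differ, p = 0.276, d = 0.344.
The smallest distance is between A and B.

A and B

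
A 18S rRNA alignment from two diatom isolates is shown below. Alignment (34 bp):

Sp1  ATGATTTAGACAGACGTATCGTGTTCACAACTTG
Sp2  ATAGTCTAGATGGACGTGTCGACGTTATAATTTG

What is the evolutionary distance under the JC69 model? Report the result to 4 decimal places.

The sequences differ at 12 of 34 sites, so p = 12/34 ≈ 0.352941.
d = −(3/4) ln(1 − 4p/3) = −0.75 ln(1 − 0.470588) = −0.75 ln(0.529412)
  = −0.75 × (-0.635988) = 0.476991 substitutions/site.

0.4770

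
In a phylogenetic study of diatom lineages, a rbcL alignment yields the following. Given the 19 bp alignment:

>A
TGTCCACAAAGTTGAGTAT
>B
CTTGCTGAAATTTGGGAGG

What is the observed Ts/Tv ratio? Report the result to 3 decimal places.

Transitions are A↔G and C↔T; transversions are all other mismatches.
Transitions: 3. Transversions: 7.
R = 3/7 = 0.428571… ≈ 0.429 (to 3 d.p.).

0.429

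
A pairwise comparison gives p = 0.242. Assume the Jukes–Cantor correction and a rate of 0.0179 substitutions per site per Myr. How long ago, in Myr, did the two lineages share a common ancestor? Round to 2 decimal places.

8.16

d = −(3/4) ln(1 − 4p/3) = −0.75 ln(1 − 0.322667) = −0.75 ln(0.677333)
  = −0.75 × (-0.389592) = 0.292194 substitutions/site.
Under a molecular clock d = 2μt, so t = d/(2μ) = 0.292194 / (2 × 0.0179) = 8.16 Myr.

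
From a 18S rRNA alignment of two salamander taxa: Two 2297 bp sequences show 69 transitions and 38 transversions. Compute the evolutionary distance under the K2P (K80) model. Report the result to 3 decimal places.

0.048

P = 69/2297 ≈ 0.030039 and Q = 38/2297 ≈ 0.016543.
Under the Kimura two-parameter model, d = −½ ln(1 − 2P − Q) − ¼ ln(1 − 2Q).
1 − 2P − Q = 0.923379, giving −½ ln(0.923379) = 0.039858.
1 − 2Q = 0.966914, giving −¼ ln(0.966914) = 0.008411.
d = 0.039858 + 0.008411 = 0.048269.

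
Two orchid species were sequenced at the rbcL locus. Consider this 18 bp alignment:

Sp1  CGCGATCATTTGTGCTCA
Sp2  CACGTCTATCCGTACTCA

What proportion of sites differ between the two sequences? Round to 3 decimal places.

0.389

The sequences differ at 7 of 18 positions (sites 2, 5, 6, 7, 10, 11, 14).
p = 7/18 = 0.388888… ≈ 0.389 (to 3 d.p.).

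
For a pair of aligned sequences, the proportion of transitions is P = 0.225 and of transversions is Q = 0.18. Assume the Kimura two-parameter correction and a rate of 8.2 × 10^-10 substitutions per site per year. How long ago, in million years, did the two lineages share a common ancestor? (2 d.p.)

371.16

Under the Kimura two-parameter model, d = −½ ln(1 − 2P − Q) − ¼ ln(1 − 2Q).
1 − 2P − Q = 0.37, giving −½ ln(0.37) = 0.497126.
1 − 2Q = 0.64, giving −¼ ln(0.64) = 0.111572.
d = 0.497126 + 0.111572 = 0.608698.
Under a molecular clock d = 2μt, so t = d/(2μ) = 0.608698 / (2 × 8.2 × 10^-10) = 371.16 million years.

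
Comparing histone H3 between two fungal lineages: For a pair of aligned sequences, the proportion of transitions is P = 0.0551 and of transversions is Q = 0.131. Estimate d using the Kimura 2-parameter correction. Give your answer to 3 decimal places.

0.214

Under the Kimura two-parameter model, d = −½ ln(1 − 2P − Q) − ¼ ln(1 − 2Q).
1 − 2P − Q = 0.7588, giving −½ ln(0.7588) = 0.138009.
1 − 2Q = 0.738, giving −¼ ln(0.738) = 0.075953.
d = 0.138009 + 0.075953 = 0.213962.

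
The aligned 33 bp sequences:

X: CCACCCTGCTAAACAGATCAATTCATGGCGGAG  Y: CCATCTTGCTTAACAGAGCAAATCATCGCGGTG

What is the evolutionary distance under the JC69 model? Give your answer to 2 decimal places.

The sequences differ at 7 of 33 sites (4, 6, 11, 18, 22, 27, 32), so p = 7/33 ≈ 0.212121.
d = −(3/4) ln(1 − 4p/3) = −0.75 ln(1 − 0.282828) = −0.75 ln(0.717172)
  = −0.75 × (-0.332440) = 0.249330 substitutions/site.

0.25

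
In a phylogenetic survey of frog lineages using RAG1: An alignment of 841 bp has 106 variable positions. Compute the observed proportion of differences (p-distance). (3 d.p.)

p = 106/841 = 0.126040… ≈ 0.126 (to 3 d.p.).

0.126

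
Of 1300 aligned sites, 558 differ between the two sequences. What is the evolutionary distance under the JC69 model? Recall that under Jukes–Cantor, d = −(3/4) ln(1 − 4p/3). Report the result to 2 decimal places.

p = 558/1300 ≈ 0.429231.
d = −(3/4) ln(1 − 4p/3) = −0.75 ln(1 − 0.572308) = −0.75 ln(0.427692)
  = −0.75 × (-0.849352) = 0.637014 substitutions/site.

0.64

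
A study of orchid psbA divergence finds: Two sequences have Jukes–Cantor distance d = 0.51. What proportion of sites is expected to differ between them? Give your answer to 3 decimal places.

p = (3/4)(1 − e^(−4d/3)) = 0.75 × (1 − e^(-0.68)) = 0.75 × (1 − 0.506617) = 0.370037.

0.370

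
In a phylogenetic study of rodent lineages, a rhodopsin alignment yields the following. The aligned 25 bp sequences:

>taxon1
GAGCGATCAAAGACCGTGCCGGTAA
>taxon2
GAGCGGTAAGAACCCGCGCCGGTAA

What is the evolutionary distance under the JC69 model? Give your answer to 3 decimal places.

The sequences differ at 6 of 25 sites (6, 8, 10, 12, 13, 17), so p = 6/25 = 0.24.
d = −(3/4) ln(1 − 4p/3) = −0.75 ln(1 − 0.32) = −0.75 ln(0.68)
  = −0.75 × (-0.385662) = 0.289247 substitutions/site.

0.289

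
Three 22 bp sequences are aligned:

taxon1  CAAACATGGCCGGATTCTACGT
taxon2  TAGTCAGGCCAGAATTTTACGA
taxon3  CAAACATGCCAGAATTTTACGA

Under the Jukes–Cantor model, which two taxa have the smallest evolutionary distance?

taxon2 and taxon3

taxon1–taxon2: 9/22 differ, p = 0.409, d = 0.591.
taxon1–taxon3: 5/22 differ, p = 0.227, d = 0.271.
taxon2–taxon3: 4/22 differ, p = 0.182, d = 0.208.
The smallest distance is between taxon2 and taxon3.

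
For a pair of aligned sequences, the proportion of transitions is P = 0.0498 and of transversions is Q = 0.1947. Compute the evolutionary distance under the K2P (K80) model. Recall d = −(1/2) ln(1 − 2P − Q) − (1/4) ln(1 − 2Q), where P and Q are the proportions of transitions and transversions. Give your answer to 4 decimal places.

Under the Kimura two-parameter model, d = −½ ln(1 − 2P − Q) − ¼ ln(1 − 2Q).
1 − 2P − Q = 0.7057, giving −½ ln(0.7057) = 0.174283.
1 − 2Q = 0.6106, giving −¼ ln(0.6106) = 0.123328.
d = 0.174283 + 0.123328 = 0.297611.

0.2976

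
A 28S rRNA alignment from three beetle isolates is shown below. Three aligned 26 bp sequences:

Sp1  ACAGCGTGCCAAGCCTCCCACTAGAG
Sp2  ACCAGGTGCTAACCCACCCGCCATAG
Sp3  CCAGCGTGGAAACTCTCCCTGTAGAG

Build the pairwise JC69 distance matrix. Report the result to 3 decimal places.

Sp1–Sp2: 9/26 sites differ → p ≈ 0.346154, d = −0.75 ln(1 − 0.461539) = 0.464280 ≈ 0.464.
Sp1–Sp3: 7/26 sites differ → p ≈ 0.269231, d = −0.75 ln(1 − 0.358975) = 0.333515 ≈ 0.334.
Sp2–Sp3: 12/26 sites differ → p ≈ 0.461538, d = −0.75 ln(1 − 0.615384) = 0.716632 ≈ 0.717.

d(Sp1,Sp2) = 0.464, d(Sp1,Sp3) = 0.334, d(Sp2,Sp3) = 0.717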